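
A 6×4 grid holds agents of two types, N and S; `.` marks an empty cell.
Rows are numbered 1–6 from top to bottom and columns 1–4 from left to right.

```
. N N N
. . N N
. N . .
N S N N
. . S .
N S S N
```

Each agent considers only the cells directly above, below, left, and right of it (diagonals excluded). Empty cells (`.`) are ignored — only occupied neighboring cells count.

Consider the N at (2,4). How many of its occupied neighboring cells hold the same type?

2

Occupied neighbors of (2,4): (1,4)=N, (2,3)=N.
Same type (N): 2 of 2.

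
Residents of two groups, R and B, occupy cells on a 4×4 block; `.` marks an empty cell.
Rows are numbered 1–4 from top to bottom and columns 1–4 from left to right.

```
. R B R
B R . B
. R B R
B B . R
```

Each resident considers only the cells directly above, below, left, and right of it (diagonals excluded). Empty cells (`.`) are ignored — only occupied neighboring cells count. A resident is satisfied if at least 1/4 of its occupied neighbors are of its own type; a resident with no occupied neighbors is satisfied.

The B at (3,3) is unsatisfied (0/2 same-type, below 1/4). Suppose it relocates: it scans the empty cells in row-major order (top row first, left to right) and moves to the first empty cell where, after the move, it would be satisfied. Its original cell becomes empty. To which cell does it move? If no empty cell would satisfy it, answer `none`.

Vacating (3,3). Empty cells in order:
  (1,1): 1/2 same-type → satisfied — stop here.

(1,1)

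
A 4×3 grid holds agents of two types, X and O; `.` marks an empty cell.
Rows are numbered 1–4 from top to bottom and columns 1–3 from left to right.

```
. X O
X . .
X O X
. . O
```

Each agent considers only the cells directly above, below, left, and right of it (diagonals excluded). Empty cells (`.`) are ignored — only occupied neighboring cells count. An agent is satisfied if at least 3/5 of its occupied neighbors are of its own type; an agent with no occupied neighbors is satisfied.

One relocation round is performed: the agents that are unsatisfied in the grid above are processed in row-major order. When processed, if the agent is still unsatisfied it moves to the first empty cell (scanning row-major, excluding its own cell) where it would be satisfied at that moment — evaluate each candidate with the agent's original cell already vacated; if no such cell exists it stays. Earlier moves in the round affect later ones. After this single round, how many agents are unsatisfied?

Initially unsatisfied (in order): (1,2), (1,3), (3,1), (3,2), (3,3), (4,3).
  (1,2) → (1,1).
  (1,3): now satisfied by earlier moves; stays.
  (3,1) → (4,1).
  (3,2): no empty cell satisfies it; stays.
  (3,3) → (3,1).
  (4,3): now satisfied by earlier moves; stays.
Resulting grid:
X . O
X . .
X O .
X . O
Unsatisfied now: (3,2).

1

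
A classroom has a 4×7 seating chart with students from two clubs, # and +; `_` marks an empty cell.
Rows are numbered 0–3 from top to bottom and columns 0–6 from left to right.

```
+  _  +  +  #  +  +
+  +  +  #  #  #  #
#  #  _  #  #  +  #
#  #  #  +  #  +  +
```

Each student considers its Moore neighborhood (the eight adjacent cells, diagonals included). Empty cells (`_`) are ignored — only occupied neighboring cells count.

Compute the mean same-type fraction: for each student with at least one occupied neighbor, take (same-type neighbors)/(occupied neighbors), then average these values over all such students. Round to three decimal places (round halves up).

(0,0)+ 2/2
(0,2)+ 3/4
(0,3)+ 2/5
(0,4)# 3/5
(0,5)+ 1/5
(0,6)+ 1/3
(1,0)+ 2/4
(1,1)+ 4/6
(1,2)+ 3/6
(1,3)# 4/7
(1,4)# 5/8
(1,5)# 5/8
(1,6)# 2/5
(2,0)# 3/5
(2,1)# 4/7
(2,3)# 5/7
(2,4)# 5/8
(2,5)+ 2/8
(2,6)# 2/5
(3,0)# 3/3
(3,1)# 4/4
(3,2)# 3/4
(3,3)+ 0/4
(3,4)# 2/5
(3,5)+ 2/5
(3,6)+ 2/3
Sum over 26 students: 2/2 + 3/4 + 2/5 + 3/5 + 1/5 + 1/3 + 2/4 + 4/6 + 3/6 + 4/7 + 5/8 + 5/8 + 2/5 + 3/5 + 4/7 + 5/7 + 5/8 + 2/8 + 2/5 + 3/3 + 4/4 + 3/4 + 0/4 + 2/5 + 2/5 + 2/3 = 12221/840; mean = 12221/840 ÷ 26 = 12221/21840 = 0.559569… → 0.560.

0.560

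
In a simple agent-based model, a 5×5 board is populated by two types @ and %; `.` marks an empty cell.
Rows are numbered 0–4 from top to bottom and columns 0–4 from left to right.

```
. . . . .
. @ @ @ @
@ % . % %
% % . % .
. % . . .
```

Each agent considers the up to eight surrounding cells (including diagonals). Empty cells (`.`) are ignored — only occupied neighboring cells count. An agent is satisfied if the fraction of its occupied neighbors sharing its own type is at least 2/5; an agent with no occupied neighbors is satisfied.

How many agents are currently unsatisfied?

Row 1: (1,1)@ 2/3 ok · (1,2)@ 2/4 ok · (1,3)@ 2/4 ok · (1,4)@ 1/3 unhappy
Row 2: (2,0)@ 1/4 unhappy · (2,1)% 2/5 ok · (2,3)% 2/5 ok · (2,4)% 2/4 ok
Row 3: (3,0)% 3/4 ok · (3,1)% 3/4 ok · (3,3)% 2/2 ok
Row 4: (4,1)% 2/2 ok
Unsatisfied: (1,4), (2,0) — 2 in total.

2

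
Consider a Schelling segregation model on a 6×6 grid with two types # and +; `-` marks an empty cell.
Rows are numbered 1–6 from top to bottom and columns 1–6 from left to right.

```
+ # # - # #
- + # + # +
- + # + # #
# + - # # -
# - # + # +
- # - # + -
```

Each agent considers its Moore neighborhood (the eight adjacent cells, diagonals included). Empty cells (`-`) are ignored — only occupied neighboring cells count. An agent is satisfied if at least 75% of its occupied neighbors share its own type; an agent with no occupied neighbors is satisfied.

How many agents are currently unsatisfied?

(1,1)+ 1/2 not
(1,2)# 2/4 not
(1,3)# 2/4 not
(1,5)# 2/4 not
(1,6)# 2/3 not
(2,2)+ 2/6 not
(2,3)# 3/7 not
(2,4)+ 1/7 not
(2,5)# 4/7 not
(2,6)+ 0/5 not
(3,2)+ 2/5 not
(3,3)# 2/7 not
(3,4)+ 1/7 not
(3,5)# 4/7 not
(3,6)# 3/4 satisfied
(4,1)# 1/3 not
(4,2)+ 1/5 not
(4,4)# 5/7 not
(4,5)# 4/7 not
(5,1)# 2/3 not
(5,3)# 3/5 not
(5,4)+ 1/6 not
(5,5)# 3/6 not
(5,6)+ 1/3 not
(6,2)# 2/2 satisfied
(6,4)# 2/4 not
(6,5)+ 2/4 not
Unsatisfied: (1,1), (1,2), (1,3), (1,5), (1,6), (2,2), (2,3), (2,4), (2,5), (2,6), (3,2), (3,3), (3,4), (3,5), (4,1), (4,2), (4,4), (4,5), (5,1), (5,3), (5,4), (5,5), (5,6), (6,4), (6,5) — 25 in total.

25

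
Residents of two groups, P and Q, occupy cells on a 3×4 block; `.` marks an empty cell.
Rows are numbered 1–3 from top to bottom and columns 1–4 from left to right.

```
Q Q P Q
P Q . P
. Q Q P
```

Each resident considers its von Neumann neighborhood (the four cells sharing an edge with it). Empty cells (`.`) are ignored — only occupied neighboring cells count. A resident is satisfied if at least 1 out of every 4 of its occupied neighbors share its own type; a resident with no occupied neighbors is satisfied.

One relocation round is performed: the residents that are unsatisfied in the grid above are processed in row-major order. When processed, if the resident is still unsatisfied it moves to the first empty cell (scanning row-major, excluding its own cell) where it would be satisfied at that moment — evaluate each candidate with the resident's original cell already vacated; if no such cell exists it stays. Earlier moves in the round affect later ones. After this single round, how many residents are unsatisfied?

0

Initially unsatisfied (in order): (1,3), (1,4), (2,1).
  (1,3) → (2,3).
  (1,4) → (1,3).
  (2,1) → (1,4).
Resulting grid:
Q Q Q P
. Q P P
. Q Q P
All satisfied now.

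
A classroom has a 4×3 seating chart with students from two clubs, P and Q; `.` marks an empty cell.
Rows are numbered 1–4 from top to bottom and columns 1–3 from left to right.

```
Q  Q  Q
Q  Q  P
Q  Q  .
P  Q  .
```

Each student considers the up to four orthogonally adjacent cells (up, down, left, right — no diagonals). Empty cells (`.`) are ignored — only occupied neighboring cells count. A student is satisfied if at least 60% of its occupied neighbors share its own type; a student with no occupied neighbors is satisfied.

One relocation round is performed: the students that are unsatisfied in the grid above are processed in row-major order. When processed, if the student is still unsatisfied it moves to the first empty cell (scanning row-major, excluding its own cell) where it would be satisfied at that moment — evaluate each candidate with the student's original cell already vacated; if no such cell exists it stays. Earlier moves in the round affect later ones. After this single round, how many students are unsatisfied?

2

Initially unsatisfied (in order): (1,3), (2,3), (4,1), (4,2).
  (1,3) → (4,3).
  (2,3): no empty cell satisfies it; stays.
  (4,1): no empty cell satisfies it; stays.
  (4,2): now satisfied by earlier moves; stays.
Resulting grid:
Q Q .
Q Q P
Q Q .
P Q Q
Unsatisfied now: (2,3), (4,1).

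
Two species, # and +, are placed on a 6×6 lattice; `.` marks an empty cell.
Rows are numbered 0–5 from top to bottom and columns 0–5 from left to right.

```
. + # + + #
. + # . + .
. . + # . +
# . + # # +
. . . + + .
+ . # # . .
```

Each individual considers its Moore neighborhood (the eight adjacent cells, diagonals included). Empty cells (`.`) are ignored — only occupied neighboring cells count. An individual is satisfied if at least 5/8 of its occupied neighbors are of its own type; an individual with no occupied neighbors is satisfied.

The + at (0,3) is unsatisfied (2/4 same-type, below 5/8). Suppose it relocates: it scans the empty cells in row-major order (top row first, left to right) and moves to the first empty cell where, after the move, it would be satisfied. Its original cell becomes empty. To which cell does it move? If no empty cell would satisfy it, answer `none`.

(0,0)

Vacating (0,3). Empty cells in order:
  (0,0): 2/2 same-type → satisfied — stop here.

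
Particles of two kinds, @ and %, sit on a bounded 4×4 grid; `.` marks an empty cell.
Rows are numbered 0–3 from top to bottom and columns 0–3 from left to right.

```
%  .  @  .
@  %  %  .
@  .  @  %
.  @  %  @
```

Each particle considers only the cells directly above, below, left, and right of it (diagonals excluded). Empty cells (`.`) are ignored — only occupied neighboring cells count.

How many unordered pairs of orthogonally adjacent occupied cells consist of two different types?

Scan each occupied cell's neighbors to the right and below so each pair is counted once.
Row 0: %(0,0)–@(1,0)≠ @(0,2)–%(1,2)≠  → 2/2 unlike.
Row 1: @(1,0)–%(1,1)≠ @(1,0)–@(2,0)= %(1,1)–%(1,2)= %(1,2)–@(2,2)≠  → 2/4 unlike.
Row 2: @(2,2)–%(2,3)≠ @(2,2)–%(3,2)≠ %(2,3)–@(3,3)≠  → 3/3 unlike.
Row 3: @(3,1)–%(3,2)≠ %(3,2)–@(3,3)≠  → 2/2 unlike.
Total adjacent occupied pairs: 11; unlike-type pairs: 9.

9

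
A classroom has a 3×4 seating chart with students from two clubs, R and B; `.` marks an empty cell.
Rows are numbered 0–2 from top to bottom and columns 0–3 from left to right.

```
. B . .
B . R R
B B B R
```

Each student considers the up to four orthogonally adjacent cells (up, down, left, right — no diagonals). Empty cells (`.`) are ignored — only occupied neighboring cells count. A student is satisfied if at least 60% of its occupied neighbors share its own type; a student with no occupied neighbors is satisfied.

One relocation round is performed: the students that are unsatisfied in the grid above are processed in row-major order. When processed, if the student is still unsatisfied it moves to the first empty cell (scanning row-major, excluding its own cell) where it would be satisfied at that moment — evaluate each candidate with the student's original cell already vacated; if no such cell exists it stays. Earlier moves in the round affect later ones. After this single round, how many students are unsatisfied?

0

Initially unsatisfied (in order): (1,2), (2,2), (2,3).
  (1,2) → (0,3).
  (2,2) → (0,0).
  (2,3): now satisfied by earlier moves; stays.
Resulting grid:
B B . R
B . . R
B B . R
All satisfied now.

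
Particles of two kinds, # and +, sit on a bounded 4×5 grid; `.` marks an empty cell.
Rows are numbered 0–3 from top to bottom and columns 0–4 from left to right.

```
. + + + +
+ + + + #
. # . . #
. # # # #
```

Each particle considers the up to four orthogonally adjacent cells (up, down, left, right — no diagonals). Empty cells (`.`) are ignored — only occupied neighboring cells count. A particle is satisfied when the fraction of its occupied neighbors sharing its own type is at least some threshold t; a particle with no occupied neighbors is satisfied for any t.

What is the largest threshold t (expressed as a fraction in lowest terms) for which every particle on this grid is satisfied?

1/3

(0,1)+ 2/2
(0,2)+ 3/3
(0,3)+ 3/3
(0,4)+ 1/2
(1,0)+ 1/1
(1,1)+ 3/4
(1,2)+ 3/3
(1,3)+ 2/3
(1,4)# 1/3
(2,1)# 1/2
(2,4)# 2/2
(3,1)# 2/2
(3,2)# 2/2
(3,3)# 2/2
(3,4)# 2/2
The smallest same-type fraction is 1/3 at (1,4), which reduces to 1/3. Any threshold above that leaves this particle unsatisfied.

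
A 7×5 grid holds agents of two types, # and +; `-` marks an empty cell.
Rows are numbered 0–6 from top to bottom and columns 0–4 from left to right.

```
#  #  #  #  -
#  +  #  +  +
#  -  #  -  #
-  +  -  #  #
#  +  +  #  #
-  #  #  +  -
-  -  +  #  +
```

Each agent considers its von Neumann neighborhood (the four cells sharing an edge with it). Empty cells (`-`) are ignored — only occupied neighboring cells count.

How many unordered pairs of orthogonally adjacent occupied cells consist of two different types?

Scan each occupied cell's neighbors to the right and below so each pair is counted once.
Row 0: #(0,0)–#(0,1)= #(0,0)–#(1,0)= #(0,1)–#(0,2)= #(0,1)–+(1,1)≠ #(0,2)–#(0,3)= #(0,2)–#(1,2)= #(0,3)–+(1,3)≠  → 2/7 unlike.
Row 1: #(1,0)–+(1,1)≠ #(1,0)–#(2,0)= +(1,1)–#(1,2)≠ #(1,2)–+(1,3)≠ #(1,2)–#(2,2)= +(1,3)–+(1,4)= +(1,4)–#(2,4)≠  → 4/7 unlike.
Row 2: #(2,4)–#(3,4)=  → 0/1 unlike.
Row 3: +(3,1)–+(4,1)= #(3,3)–#(3,4)= #(3,3)–#(4,3)= #(3,4)–#(4,4)=  → 0/4 unlike.
Row 4: #(4,0)–+(4,1)≠ +(4,1)–+(4,2)= +(4,1)–#(5,1)≠ +(4,2)–#(4,3)≠ +(4,2)–#(5,2)≠ #(4,3)–#(4,4)= #(4,3)–+(5,3)≠  → 5/7 unlike.
Row 5: #(5,1)–#(5,2)= #(5,2)–+(5,3)≠ #(5,2)–+(6,2)≠ +(5,3)–#(6,3)≠  → 3/4 unlike.
Row 6: +(6,2)–#(6,3)≠ #(6,3)–+(6,4)≠  → 2/2 unlike.
Total adjacent occupied pairs: 32; unlike-type pairs: 16.

16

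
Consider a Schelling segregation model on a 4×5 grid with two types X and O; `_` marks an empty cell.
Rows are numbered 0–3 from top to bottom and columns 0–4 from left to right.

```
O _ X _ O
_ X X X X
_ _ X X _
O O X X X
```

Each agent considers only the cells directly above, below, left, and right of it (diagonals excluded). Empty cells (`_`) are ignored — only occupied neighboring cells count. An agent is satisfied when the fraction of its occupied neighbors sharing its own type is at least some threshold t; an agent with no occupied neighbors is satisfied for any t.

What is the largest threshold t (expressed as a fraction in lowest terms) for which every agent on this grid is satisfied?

Row 0: (0,0)O — no occupied neighbors · (0,2)X 1/1 · (0,4)O 0/1
Row 1: (1,1)X 1/1 · (1,2)X 4/4 · (1,3)X 3/3 · (1,4)X 1/2
Row 2: (2,2)X 3/3 · (2,3)X 3/3
Row 3: (3,0)O 1/1 · (3,1)O 1/2 · (3,2)X 2/3 · (3,3)X 3/3 · (3,4)X 1/1
The smallest same-type fraction is 0/1 at (0,4), which reduces to 0/1. Any threshold above that leaves this agent unsatisfied.

0/1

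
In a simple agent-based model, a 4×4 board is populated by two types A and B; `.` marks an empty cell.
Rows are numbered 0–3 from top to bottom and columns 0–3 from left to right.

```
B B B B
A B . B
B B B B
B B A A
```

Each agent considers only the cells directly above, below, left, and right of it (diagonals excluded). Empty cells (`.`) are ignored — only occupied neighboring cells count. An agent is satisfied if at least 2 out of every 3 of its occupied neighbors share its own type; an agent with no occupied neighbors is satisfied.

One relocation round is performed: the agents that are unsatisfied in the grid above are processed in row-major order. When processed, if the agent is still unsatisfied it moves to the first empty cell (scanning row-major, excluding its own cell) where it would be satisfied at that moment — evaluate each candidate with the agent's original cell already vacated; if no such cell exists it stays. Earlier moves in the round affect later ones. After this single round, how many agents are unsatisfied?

Initially unsatisfied (in order): (0,0), (1,0), (3,2), (3,3).
  (0,0) → (1,2).
  (1,0): no empty cell satisfies it; stays.
  (3,2): no empty cell satisfies it; stays.
  (3,3): no empty cell satisfies it; stays.
Resulting grid:
. B B B
A B B B
B B B B
B B A A
Unsatisfied now: (1,0), (3,2), (3,3).

3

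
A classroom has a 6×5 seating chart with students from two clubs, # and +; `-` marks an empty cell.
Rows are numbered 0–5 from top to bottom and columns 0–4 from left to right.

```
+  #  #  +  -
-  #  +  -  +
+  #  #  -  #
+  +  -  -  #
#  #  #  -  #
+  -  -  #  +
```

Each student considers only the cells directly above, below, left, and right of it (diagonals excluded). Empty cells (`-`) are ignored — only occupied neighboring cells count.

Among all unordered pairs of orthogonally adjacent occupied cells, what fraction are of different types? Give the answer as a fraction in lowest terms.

13/23

Scan each occupied cell's neighbors to the right and below so each pair is counted once.
From row 0: 3 unlike of 5 pairs (running 3/5).
From row 1: 3 unlike of 4 pairs (running 6/9).
From row 2: 2 unlike of 5 pairs (running 8/14).
From row 3: 2 unlike of 4 pairs (running 10/18).
From row 4: 2 unlike of 4 pairs (running 12/22).
From row 5: 1 unlike of 1 pairs (running 13/23).
Total adjacent occupied pairs: 23; unlike-type pairs: 13.
13/23 is already in lowest terms.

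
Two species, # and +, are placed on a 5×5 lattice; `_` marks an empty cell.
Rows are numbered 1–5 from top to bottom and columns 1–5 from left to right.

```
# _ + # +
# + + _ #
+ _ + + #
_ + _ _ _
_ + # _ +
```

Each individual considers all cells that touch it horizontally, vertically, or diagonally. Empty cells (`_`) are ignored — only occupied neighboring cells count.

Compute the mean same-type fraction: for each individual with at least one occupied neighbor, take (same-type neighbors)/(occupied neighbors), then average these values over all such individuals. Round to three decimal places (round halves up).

0.509

Row 1: (1,1)# 1/2 · (1,3)+ 2/3 · (1,4)# 1/4 · (1,5)+ 0/2
Row 2: (2,1)# 1/3 · (2,2)+ 4/6 · (2,3)+ 4/5 · (2,5)# 2/4
Row 3: (3,1)+ 2/3 · (3,3)+ 4/4 · (3,4)+ 2/4 · (3,5)# 1/2
Row 4: (4,2)+ 3/4
Row 5: (5,2)+ 1/2 · (5,3)# 0/2 · (5,5)+ — no occupied neighbors
Sum over 15 individuals: 1/2 + 2/3 + 1/4 + 0/2 + 1/3 + 4/6 + 4/5 + 2/4 + 2/3 + 4/4 + 2/4 + 1/2 + 3/4 + 1/2 + 0/2 = 229/30; mean = 229/30 ÷ 15 = 229/450 = 0.508888… → 0.509.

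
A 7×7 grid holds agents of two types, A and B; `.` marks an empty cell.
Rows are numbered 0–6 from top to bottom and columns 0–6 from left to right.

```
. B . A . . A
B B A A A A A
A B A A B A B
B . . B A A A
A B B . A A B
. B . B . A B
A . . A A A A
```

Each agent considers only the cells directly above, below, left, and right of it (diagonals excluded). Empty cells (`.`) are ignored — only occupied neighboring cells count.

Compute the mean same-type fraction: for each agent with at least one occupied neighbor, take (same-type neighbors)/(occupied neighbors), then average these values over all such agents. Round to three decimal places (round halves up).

0.579

Row 0: (0,1)B 1/1 · (0,3)A 1/1 · (0,6)A 1/1
Row 1: (1,0)B 1/2 · (1,1)B 3/4 · (1,2)A 2/3 · (1,3)A 4/4 · (1,4)A 2/3 · (1,5)A 3/3 · (1,6)A 2/3
Row 2: (2,0)A 0/3 · (2,1)B 1/3 · (2,2)A 2/3 · (2,3)A 2/4 · (2,4)B 0/4 · (2,5)A 2/4 · (2,6)B 0/3
Row 3: (3,0)B 0/2 · (3,3)B 0/2 · (3,4)A 2/4 · (3,5)A 4/4 · (3,6)A 1/3
Row 4: (4,0)A 0/2 · (4,1)B 2/3 · (4,2)B 1/1 · (4,4)A 2/2 · (4,5)A 3/4 · (4,6)B 1/3
Row 5: (5,1)B 1/1 · (5,3)B 0/1 · (5,5)A 2/3 · (5,6)B 1/3
Row 6: (6,0)A — no occupied neighbors · (6,3)A 1/2 · (6,4)A 2/2 · (6,5)A 3/3 · (6,6)A 1/2
Sum over 36 agents: 1/1 + 1/1 + 1/1 + 1/2 + 3/4 + 2/3 + 4/4 + 2/3 + 3/3 + 2/3 + 0/3 + 1/3 + 2/3 + 2/4 + 0/4 + 2/4 + 0/3 + 0/2 + 0/2 + 2/4 + 4/4 + 1/3 + 0/2 + 2/3 + 1/1 + 2/2 + 3/4 + 1/3 + 1/1 + 0/1 + 2/3 + 1/3 + 1/2 + 2/2 + 3/3 + 1/2 = 125/6; mean = 125/6 ÷ 36 = 125/216 = 0.578703… → 0.579.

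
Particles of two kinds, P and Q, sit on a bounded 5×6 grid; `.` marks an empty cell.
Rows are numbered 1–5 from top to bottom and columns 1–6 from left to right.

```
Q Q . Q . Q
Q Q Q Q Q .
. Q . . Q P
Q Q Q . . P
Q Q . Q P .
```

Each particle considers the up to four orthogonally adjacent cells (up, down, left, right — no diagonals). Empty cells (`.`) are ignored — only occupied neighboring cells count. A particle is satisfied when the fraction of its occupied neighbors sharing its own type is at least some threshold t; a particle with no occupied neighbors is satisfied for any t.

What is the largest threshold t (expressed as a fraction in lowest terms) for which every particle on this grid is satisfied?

0/1

Row 1: (1,1)Q 2/2 · (1,2)Q 2/2 · (1,4)Q 1/1 · (1,6)Q — no occupied neighbors
Row 2: (2,1)Q 2/2 · (2,2)Q 4/4 · (2,3)Q 2/2 · (2,4)Q 3/3 · (2,5)Q 2/2
Row 3: (3,2)Q 2/2 · (3,5)Q 1/2 · (3,6)P 1/2
Row 4: (4,1)Q 2/2 · (4,2)Q 4/4 · (4,3)Q 1/1 · (4,6)P 1/1
Row 5: (5,1)Q 2/2 · (5,2)Q 2/2 · (5,4)Q 0/1 · (5,5)P 0/1
The smallest same-type fraction is 0/1 at (5,4), which reduces to 0/1. Any threshold above that leaves this particle unsatisfied.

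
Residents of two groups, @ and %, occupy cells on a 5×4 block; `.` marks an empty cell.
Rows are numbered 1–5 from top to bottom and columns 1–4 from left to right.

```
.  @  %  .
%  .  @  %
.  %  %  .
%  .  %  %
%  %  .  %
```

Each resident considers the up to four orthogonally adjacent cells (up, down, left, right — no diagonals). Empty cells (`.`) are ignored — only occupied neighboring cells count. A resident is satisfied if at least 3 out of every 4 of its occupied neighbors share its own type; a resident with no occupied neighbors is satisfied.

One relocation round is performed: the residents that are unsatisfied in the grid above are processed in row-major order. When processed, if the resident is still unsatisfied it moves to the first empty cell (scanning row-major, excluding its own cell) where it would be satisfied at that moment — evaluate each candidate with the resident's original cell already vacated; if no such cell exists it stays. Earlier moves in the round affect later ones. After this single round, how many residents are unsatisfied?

0

Initially unsatisfied (in order): (1,2), (1,3), (2,3), (2,4), (3,3).
  (1,2): no empty cell satisfies it; stays.
  (1,3) → (1,4).
  (2,3): no empty cell satisfies it; stays.
  (2,4) → (3,1).
  (3,3) → (3,4).
Resulting grid:
. @ . %
% . @ .
% % . %
% . % %
% % . %
All satisfied now.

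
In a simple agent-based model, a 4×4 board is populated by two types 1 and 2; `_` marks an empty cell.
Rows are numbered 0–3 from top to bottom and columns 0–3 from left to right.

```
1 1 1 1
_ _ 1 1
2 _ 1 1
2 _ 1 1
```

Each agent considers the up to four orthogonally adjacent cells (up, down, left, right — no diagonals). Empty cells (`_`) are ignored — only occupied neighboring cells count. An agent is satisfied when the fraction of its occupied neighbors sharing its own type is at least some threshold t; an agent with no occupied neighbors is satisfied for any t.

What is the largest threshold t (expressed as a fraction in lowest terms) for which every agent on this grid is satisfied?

1/1

(0,0)1 1/1
(0,1)1 2/2
(0,2)1 3/3
(0,3)1 2/2
(1,2)1 3/3
(1,3)1 3/3
(2,0)2 1/1
(2,2)1 3/3
(2,3)1 3/3
(3,0)2 1/1
(3,2)1 2/2
(3,3)1 2/2
The smallest same-type fraction is 1/1 at (0,0), which reduces to 1/1. Any threshold above that leaves this agent unsatisfied.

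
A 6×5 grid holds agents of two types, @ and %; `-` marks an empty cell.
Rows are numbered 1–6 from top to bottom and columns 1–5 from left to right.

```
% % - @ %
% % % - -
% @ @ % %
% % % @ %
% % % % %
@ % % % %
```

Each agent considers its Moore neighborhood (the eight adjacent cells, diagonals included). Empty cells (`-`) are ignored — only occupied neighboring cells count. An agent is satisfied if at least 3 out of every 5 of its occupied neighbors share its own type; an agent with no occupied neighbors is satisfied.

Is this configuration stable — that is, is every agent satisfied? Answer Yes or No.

Row 1: (1,1)% 3/3 ✓ · (1,2)% 4/4 ✓ · (1,4)@ 0/2 ✗ · (1,5)% 0/1 ✗
Row 2: (2,1)% 4/5 ✓ · (2,2)% 5/7 ✓ · (2,3)% 3/6 ✗
Row 3: (3,1)% 4/5 ✓ · (3,2)@ 1/8 ✗ · (3,3)@ 2/7 ✗ · (3,4)% 4/6 ✓ · (3,5)% 2/3 ✓
Row 4: (4,1)% 4/5 ✓ · (4,2)% 6/8 ✓ · (4,3)% 5/8 ✓ · (4,4)@ 1/8 ✗ · (4,5)% 4/5 ✓
Row 5: (5,1)% 4/5 ✓ · (5,2)% 7/8 ✓ · (5,3)% 7/8 ✓ · (5,4)% 7/8 ✓ · (5,5)% 4/5 ✓
Row 6: (6,1)@ 0/3 ✗ · (6,2)% 4/5 ✓ · (6,3)% 5/5 ✓ · (6,4)% 5/5 ✓ · (6,5)% 3/3 ✓
For instance (1,4) has only 0/2 same-type neighbors, below 3/5.

No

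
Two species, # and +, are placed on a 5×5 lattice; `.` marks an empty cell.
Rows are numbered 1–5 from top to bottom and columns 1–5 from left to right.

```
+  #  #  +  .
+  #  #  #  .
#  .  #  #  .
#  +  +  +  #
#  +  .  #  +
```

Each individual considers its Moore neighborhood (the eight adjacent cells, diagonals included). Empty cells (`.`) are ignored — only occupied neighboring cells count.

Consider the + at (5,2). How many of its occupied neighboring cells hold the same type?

Occupied neighbors of (5,2): (4,1)=#, (4,2)=+, (4,3)=+, (5,1)=#.
Same type (+): 2 of 4.

2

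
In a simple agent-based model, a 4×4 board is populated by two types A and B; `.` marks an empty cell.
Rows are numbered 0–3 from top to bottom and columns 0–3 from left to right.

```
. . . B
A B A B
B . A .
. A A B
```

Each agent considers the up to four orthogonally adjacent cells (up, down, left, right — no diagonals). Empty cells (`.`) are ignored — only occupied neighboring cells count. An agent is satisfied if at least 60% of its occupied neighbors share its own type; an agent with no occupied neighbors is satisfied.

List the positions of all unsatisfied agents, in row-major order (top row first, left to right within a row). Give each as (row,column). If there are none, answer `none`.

(1,0), (1,1), (1,2), (1,3), (2,0), (3,3)

Row 0: (0,3)B 1/1 ✓
Row 1: (1,0)A 0/2 ✗ · (1,1)B 0/2 ✗ · (1,2)A 1/3 ✗ · (1,3)B 1/2 ✗
Row 2: (2,0)B 0/1 ✗ · (2,2)A 2/2 ✓
Row 3: (3,1)A 1/1 ✓ · (3,2)A 2/3 ✓ · (3,3)B 0/1 ✗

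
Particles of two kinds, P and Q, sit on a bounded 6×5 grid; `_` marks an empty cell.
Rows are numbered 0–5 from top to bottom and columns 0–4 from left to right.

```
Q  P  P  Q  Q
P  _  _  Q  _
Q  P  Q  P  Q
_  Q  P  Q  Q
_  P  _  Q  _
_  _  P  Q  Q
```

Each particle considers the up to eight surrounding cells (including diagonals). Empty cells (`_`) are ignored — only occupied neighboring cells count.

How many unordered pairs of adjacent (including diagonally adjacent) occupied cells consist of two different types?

Scan each occupied cell's neighbors to the right and below (and the two forward diagonals) so each pair is counted once.
From row 0: 4 unlike of 9 pairs (running 4/9).
From row 1: 2 unlike of 5 pairs (running 6/14).
From row 2: 8 unlike of 15 pairs (running 14/29).
From row 3: 4 unlike of 8 pairs (running 18/37).
From row 4: 1 unlike of 4 pairs (running 19/41).
From row 5: 1 unlike of 2 pairs (running 20/43).
Total adjacent occupied pairs: 43; unlike-type pairs: 20.

20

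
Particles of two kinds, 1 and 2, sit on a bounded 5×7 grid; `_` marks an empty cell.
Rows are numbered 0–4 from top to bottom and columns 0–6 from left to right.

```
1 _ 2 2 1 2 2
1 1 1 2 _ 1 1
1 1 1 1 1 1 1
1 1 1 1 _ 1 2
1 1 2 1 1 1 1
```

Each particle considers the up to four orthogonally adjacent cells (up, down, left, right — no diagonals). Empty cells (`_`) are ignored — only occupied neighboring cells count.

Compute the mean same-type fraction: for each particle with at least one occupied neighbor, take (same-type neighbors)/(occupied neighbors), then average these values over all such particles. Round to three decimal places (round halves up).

0.714

(0,0)1 1/1
(0,2)2 1/2
(0,3)2 2/3
(0,4)1 0/2
(0,5)2 1/3
(0,6)2 1/2
(1,0)1 3/3
(1,1)1 3/3
(1,2)1 2/4
(1,3)2 1/3
(1,5)1 2/3
(1,6)1 2/3
(2,0)1 3/3
(2,1)1 4/4
(2,2)1 4/4
(2,3)1 3/4
(2,4)1 2/2
(2,5)1 4/4
(2,6)1 2/3
(3,0)1 3/3
(3,1)1 4/4
(3,2)1 3/4
(3,3)1 3/3
(3,5)1 2/3
(3,6)2 0/3
(4,0)1 2/2
(4,1)1 2/3
(4,2)2 0/3
(4,3)1 2/3
(4,4)1 2/2
(4,5)1 3/3
(4,6)1 1/2
Sum over 32 particles: 1/1 + 1/2 + 2/3 + 0/2 + 1/3 + 1/2 + 3/3 + 3/3 + 2/4 + 1/3 + 2/3 + 2/3 + 3/3 + 4/4 + 4/4 + 3/4 + 2/2 + 4/4 + 2/3 + 3/3 + 4/4 + 3/4 + 3/3 + 2/3 + 0/3 + 2/2 + 2/3 + 0/3 + 2/3 + 2/2 + 3/3 + 1/2 = 137/6; mean = 137/6 ÷ 32 = 137/192 = 0.713541… → 0.714.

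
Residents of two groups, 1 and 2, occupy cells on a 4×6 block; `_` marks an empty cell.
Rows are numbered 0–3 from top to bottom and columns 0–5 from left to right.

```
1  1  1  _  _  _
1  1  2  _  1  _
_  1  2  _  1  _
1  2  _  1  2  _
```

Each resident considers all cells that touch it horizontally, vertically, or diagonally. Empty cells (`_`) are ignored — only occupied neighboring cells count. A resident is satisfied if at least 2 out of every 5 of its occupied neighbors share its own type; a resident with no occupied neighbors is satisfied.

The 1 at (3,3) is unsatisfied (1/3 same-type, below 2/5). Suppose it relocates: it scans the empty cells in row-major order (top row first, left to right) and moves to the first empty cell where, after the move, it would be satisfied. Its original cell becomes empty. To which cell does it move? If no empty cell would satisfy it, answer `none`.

Vacating (3,3). Empty cells in order:
  (0,3): 2/3 same-type → satisfied — stop here.

(0,3)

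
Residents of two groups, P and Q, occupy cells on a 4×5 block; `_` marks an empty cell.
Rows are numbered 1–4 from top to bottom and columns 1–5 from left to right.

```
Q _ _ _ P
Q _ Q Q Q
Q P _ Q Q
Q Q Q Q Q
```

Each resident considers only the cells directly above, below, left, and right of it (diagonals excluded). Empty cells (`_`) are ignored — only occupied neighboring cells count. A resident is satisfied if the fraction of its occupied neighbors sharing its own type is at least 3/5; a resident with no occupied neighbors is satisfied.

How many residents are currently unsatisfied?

2

Row 1: (1,1)Q 1/1 ✓ · (1,5)P 0/1 ✗
Row 2: (2,1)Q 2/2 ✓ · (2,3)Q 1/1 ✓ · (2,4)Q 3/3 ✓ · (2,5)Q 2/3 ✓
Row 3: (3,1)Q 2/3 ✓ · (3,2)P 0/2 ✗ · (3,4)Q 3/3 ✓ · (3,5)Q 3/3 ✓
Row 4: (4,1)Q 2/2 ✓ · (4,2)Q 2/3 ✓ · (4,3)Q 2/2 ✓ · (4,4)Q 3/3 ✓ · (4,5)Q 2/2 ✓
Unsatisfied: (1,5), (3,2) — 2 in total.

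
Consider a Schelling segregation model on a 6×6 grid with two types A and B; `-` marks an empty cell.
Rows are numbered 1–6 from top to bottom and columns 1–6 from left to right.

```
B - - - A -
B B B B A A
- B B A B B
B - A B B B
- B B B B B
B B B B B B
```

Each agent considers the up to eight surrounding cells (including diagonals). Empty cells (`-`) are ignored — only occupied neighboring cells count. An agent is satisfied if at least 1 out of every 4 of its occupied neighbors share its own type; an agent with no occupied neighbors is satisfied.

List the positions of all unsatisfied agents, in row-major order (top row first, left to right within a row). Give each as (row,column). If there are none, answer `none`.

(4,3)

(1,1)B 2/2 ✓
(1,5)A 2/3 ✓
(2,1)B 3/3 ✓
(2,2)B 5/5 ✓
(2,3)B 4/5 ✓
(2,4)B 3/6 ✓
(2,5)A 3/6 ✓
(2,6)A 2/4 ✓
(3,2)B 5/6 ✓
(3,3)B 5/7 ✓
(3,4)A 2/8 ✓
(3,5)B 5/8 ✓
(3,6)B 3/5 ✓
(4,1)B 2/2 ✓
(4,3)A 1/7 ✗
(4,4)B 6/8 ✓
(4,5)B 7/8 ✓
(4,6)B 5/5 ✓
(5,2)B 5/6 ✓
(5,3)B 6/7 ✓
(5,4)B 7/8 ✓
(5,5)B 8/8 ✓
(5,6)B 5/5 ✓
(6,1)B 2/2 ✓
(6,2)B 4/4 ✓
(6,3)B 5/5 ✓
(6,4)B 5/5 ✓
(6,5)B 5/5 ✓
(6,6)B 3/3 ✓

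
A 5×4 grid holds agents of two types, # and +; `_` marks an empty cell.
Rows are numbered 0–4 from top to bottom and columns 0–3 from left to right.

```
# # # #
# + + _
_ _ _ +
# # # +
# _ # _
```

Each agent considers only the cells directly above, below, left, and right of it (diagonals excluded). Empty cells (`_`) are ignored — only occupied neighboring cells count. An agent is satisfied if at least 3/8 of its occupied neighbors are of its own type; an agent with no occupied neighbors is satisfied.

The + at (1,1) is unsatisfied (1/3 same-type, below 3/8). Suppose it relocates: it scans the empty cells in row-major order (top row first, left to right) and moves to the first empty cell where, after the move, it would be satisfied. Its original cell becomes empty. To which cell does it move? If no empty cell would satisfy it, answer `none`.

Vacating (1,1). Empty cells in order:
  (1,3): 2/3 same-type → satisfied — stop here.

(1,3)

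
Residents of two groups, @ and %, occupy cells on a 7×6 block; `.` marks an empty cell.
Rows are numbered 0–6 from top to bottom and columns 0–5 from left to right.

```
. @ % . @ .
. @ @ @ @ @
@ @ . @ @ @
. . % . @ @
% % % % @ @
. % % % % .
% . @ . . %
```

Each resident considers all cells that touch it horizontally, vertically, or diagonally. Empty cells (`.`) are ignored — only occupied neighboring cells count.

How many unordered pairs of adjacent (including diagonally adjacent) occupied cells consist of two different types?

14

Scan each occupied cell's neighbors to the right and below (and the two forward diagonals) so each pair is counted once.
From row 0: 4 unlike of 9 pairs (running 4/9).
From row 1: 0 unlike of 15 pairs (running 4/24).
From row 2: 2 unlike of 10 pairs (running 6/34).
From row 3: 1 unlike of 9 pairs (running 7/43).
From row 4: 4 unlike of 17 pairs (running 11/60).
From row 5: 3 unlike of 8 pairs (running 14/68).
Total adjacent occupied pairs: 68; unlike-type pairs: 14.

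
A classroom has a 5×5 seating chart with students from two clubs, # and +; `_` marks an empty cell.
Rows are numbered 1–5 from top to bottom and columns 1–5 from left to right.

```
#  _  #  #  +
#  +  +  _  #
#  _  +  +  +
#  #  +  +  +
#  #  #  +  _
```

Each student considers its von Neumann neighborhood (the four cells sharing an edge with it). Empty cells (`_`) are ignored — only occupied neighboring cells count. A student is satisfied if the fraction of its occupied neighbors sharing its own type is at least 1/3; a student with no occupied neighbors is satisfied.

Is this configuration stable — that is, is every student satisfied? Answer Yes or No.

Row 1: (1,1)# 1/1 satisfied · (1,3)# 1/2 satisfied · (1,4)# 1/2 satisfied · (1,5)+ 0/2 not
Row 2: (2,1)# 2/3 satisfied · (2,2)+ 1/2 satisfied · (2,3)+ 2/3 satisfied · (2,5)# 0/2 not
Row 3: (3,1)# 2/2 satisfied · (3,3)+ 3/3 satisfied · (3,4)+ 3/3 satisfied · (3,5)+ 2/3 satisfied
Row 4: (4,1)# 3/3 satisfied · (4,2)# 2/3 satisfied · (4,3)+ 2/4 satisfied · (4,4)+ 4/4 satisfied · (4,5)+ 2/2 satisfied
Row 5: (5,1)# 2/2 satisfied · (5,2)# 3/3 satisfied · (5,3)# 1/3 satisfied · (5,4)+ 1/2 satisfied
For instance (1,5) has only 0/2 same-type neighbors, below 1/3.

No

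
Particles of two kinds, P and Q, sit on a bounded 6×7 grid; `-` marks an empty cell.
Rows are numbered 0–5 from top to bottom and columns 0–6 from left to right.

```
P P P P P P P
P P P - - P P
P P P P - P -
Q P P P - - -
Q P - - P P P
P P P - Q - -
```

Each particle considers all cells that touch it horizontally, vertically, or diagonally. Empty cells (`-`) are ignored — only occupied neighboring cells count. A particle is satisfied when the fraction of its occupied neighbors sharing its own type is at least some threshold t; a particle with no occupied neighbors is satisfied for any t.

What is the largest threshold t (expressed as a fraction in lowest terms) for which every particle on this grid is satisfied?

(0,0)P 3/3
(0,1)P 5/5
(0,2)P 4/4
(0,3)P 3/3
(0,4)P 3/3
(0,5)P 4/4
(0,6)P 3/3
(1,0)P 5/5
(1,1)P 8/8
(1,2)P 7/7
(1,5)P 5/5
(1,6)P 4/4
(2,0)P 4/5
(2,1)P 7/8
(2,2)P 7/7
(2,3)P 4/4
(2,5)P 2/2
(3,0)Q 1/5
(3,1)P 5/7
(3,2)P 6/6
(3,3)P 4/4
(4,0)Q 1/5
(4,1)P 5/7
(4,4)P 2/3
(4,5)P 2/3
(4,6)P 1/1
(5,0)P 2/3
(5,1)P 3/4
(5,2)P 2/2
(5,4)Q 0/2
The smallest same-type fraction is 0/2 at (5,4), which reduces to 0/1. Any threshold above that leaves this particle unsatisfied.

0/1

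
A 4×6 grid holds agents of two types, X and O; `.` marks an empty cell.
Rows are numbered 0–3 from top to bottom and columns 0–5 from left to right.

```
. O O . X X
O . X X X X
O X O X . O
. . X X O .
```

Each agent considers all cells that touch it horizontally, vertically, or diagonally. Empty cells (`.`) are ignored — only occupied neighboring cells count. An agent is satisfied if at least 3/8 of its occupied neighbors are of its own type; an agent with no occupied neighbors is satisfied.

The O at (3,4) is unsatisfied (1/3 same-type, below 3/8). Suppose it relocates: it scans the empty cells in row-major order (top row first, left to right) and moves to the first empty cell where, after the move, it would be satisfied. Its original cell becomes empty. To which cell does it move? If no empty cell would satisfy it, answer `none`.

(0,0)

Vacating (3,4). Empty cells in order:
  (0,0): 2/2 same-type → satisfied — stop here.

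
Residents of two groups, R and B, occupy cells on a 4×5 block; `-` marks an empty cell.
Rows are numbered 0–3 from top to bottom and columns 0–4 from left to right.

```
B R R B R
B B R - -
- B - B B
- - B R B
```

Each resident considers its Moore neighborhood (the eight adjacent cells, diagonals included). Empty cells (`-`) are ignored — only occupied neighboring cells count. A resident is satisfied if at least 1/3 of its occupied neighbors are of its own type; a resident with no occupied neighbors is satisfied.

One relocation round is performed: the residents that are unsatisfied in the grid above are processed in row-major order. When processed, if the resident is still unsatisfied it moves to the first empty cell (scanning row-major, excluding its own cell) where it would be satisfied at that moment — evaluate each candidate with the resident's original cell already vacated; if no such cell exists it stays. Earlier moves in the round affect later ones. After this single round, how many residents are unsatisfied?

Initially unsatisfied (in order): (0,3), (0,4), (3,3).
  (0,3) → (1,3).
  (0,4) → (0,3).
  (3,3) → (0,4).
Resulting grid:
B R R R R
B B R B -
- B - B B
- - B - B
All satisfied now.

0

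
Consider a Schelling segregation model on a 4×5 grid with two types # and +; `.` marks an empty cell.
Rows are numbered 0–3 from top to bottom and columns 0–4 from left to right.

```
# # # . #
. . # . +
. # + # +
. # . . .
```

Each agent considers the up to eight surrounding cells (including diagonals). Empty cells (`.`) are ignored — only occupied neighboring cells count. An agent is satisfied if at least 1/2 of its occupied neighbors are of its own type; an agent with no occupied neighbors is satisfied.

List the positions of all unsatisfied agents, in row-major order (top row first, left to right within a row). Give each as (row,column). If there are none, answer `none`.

Row 0: (0,0)# 1/1 satisfied · (0,1)# 3/3 satisfied · (0,2)# 2/2 satisfied · (0,4)# 0/1 not
Row 1: (1,2)# 4/5 satisfied · (1,4)+ 1/3 not
Row 2: (2,1)# 2/3 satisfied · (2,2)+ 0/4 not · (2,3)# 1/4 not · (2,4)+ 1/2 satisfied
Row 3: (3,1)# 1/2 satisfied

(0,4), (1,4), (2,2), (2,3)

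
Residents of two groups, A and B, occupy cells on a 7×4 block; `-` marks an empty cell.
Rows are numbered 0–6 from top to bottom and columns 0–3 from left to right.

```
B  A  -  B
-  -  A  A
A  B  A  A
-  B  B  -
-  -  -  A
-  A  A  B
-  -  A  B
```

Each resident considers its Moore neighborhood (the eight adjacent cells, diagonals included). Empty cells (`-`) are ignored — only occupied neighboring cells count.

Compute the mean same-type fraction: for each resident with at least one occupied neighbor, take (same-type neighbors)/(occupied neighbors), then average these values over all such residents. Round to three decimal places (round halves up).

0.440

(0,0)B 0/1
(0,1)A 1/2
(0,3)B 0/2
(1,2)A 4/6
(1,3)A 3/4
(2,0)A 0/2
(2,1)B 2/5
(2,2)A 3/6
(2,3)A 3/4
(3,1)B 2/4
(3,2)B 2/5
(4,3)A 1/3
(5,1)A 2/2
(5,2)A 3/5
(5,3)B 1/4
(6,2)A 2/4
(6,3)B 1/3
Sum over 17 residents: 0/1 + 1/2 + 0/2 + 4/6 + 3/4 + 0/2 + 2/5 + 3/6 + 3/4 + 2/4 + 2/5 + 1/3 + 2/2 + 3/5 + 1/4 + 2/4 + 1/3 = 449/60; mean = 449/60 ÷ 17 = 449/1020 = 0.440196… → 0.440.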